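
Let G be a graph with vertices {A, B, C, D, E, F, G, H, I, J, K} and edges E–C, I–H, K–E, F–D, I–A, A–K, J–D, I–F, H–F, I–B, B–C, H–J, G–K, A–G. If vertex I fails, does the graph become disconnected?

Yes

Deleting I raises the number of components from 1 to 2, so I is a cut vertex.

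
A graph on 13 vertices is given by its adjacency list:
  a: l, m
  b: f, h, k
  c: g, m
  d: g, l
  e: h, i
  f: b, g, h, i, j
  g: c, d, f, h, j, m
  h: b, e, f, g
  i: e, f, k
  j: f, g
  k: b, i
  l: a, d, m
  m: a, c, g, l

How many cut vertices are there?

Removing g increases the component count from 1 to 2, so g is a cut vertex.
By contrast removing l leaves 1 component; it is not a cut vertex. No other vertex is a cut vertex either.

1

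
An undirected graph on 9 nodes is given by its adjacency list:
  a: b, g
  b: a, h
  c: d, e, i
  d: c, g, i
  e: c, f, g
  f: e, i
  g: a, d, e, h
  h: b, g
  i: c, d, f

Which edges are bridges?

none

The edges on the cycle g-a-b-h-g are not bridges since each lies on that cycle.
Every edge lies on some cycle, so there are no bridges.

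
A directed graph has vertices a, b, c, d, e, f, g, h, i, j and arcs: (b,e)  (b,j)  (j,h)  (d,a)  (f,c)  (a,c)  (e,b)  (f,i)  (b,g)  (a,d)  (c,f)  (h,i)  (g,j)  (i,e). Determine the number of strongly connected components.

3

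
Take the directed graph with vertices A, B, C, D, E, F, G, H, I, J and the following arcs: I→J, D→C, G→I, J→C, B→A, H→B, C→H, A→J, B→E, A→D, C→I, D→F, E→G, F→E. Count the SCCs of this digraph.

1

{A, B, C, D, E, F, G, H, I, J} are all mutually reachable — one SCC of size 10.
That gives 1 strongly connected component.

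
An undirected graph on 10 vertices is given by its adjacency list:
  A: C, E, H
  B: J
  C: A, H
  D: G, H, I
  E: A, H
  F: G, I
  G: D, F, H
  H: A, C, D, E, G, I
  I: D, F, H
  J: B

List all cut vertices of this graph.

H

Removing H increases the component count from 2 to 3, so H is a cut vertex.
By contrast removing F leaves 2 components; it is not a cut vertex. No other vertex is a cut vertex either.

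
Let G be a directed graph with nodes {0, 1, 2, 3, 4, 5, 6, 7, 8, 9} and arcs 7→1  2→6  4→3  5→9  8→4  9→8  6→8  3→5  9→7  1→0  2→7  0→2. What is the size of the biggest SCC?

10

{0, 1, 2, 3, 4, 5, 6, 7, 8, 9} are all mutually reachable — one SCC of size 10.
The largest has 10 vertices.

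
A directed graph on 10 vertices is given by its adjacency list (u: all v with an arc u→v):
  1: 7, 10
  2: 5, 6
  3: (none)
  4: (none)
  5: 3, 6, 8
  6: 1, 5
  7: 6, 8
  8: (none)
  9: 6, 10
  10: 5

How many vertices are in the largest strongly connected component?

{1, 5, 6, 7, 10} are all mutually reachable — one SCC of size 5.
{9} is an SCC by itself.
{3} is an SCC by itself.
{4} is an SCC by itself.
{8} is an SCC by itself.
(and 1 more singleton SCC)
The largest has 5 vertices.

5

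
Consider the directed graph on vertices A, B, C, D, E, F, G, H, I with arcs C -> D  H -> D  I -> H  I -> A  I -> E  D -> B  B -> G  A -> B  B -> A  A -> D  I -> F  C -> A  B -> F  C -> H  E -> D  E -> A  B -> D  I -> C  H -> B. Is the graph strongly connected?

There is no directed path from D to I, so the graph is not strongly connected.

No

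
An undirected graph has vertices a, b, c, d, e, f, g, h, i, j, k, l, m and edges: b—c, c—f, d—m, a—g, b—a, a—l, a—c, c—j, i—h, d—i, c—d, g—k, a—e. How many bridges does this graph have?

10

The edges on the cycle b-a-c-b are not bridges since each lies on that cycle.
But removing a—g disconnects a from g; removing a—l disconnects a from l; removing c—d disconnects c from d; removing g—k disconnects g from k — these are bridges.
In total 10 edges are bridges.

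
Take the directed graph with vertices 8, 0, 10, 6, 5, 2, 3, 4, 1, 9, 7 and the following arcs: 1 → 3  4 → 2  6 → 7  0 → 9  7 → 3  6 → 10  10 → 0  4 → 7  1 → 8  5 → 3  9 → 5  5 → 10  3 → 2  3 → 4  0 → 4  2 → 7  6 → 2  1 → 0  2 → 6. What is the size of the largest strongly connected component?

{0, 2, 3, 4, 5, 6, 7, 9, 10} are all mutually reachable — one SCC of size 9.
{1} is an SCC by itself.
{8} is an SCC by itself.
The largest has 9 vertices.

9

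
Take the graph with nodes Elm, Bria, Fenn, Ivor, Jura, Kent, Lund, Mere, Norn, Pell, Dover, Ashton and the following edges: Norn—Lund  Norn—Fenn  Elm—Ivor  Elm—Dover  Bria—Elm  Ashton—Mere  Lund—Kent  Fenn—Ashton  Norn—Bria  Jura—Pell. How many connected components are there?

2

Starting from Jura we can reach Jura, Pell. That is one component of size 2.
Starting from Elm we can reach Elm, Bria, Fenn, Ivor, Kent, Lund, Mere, Norn, Dover, Ashton. That is one component of size 10.
Total: 2 components.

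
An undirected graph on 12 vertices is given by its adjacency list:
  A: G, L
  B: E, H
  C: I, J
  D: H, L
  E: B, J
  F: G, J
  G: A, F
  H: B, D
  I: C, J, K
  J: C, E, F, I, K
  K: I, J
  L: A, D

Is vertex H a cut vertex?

No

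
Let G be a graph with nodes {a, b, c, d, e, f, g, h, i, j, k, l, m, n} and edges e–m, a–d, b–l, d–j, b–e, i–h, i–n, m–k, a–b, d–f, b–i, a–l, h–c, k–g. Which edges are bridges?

The edges on the cycle a-b-l-a are not bridges since each lies on that cycle.
But removing k–g disconnects k from g; removing d–f disconnects d from f; removing i–n disconnects i from n; removing m–e disconnects m from e — these are bridges.
In total 11 edges are bridges.

a-d, b-e, b-i, c-h, d-f, d-j, e-m, g-k, h-i, i-n, k-m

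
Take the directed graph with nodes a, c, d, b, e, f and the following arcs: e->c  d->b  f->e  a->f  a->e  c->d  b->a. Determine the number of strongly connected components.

1

{a, b, c, d, e, f} are all mutually reachable — one SCC of size 6.
That gives 1 strongly connected component.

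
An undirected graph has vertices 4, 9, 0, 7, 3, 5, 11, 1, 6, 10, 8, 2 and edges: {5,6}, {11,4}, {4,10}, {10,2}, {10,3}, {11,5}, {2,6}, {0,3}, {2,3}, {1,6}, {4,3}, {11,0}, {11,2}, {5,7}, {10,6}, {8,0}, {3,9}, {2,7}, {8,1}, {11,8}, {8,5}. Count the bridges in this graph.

1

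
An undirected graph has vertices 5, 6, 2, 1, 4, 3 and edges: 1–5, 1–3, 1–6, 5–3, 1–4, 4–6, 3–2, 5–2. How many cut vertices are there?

Removing 1 increases the component count from 1 to 2, so 1 is a cut vertex.
By contrast removing 5 leaves 1 component; it is not a cut vertex. No other vertex is a cut vertex either.

1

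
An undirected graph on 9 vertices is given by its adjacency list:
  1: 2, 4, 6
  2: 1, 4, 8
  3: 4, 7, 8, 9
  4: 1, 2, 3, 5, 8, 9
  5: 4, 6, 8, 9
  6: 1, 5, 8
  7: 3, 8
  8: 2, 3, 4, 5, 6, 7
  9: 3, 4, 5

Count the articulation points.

Removing 5, for instance, still leaves 1 component. No single vertex removal increases the component count — the graph has no articulation points.

0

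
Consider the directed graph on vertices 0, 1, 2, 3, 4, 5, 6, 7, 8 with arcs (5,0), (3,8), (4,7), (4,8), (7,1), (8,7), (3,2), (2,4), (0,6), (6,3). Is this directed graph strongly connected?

No

There is no directed path from 3 to 0, so the graph is not strongly connected.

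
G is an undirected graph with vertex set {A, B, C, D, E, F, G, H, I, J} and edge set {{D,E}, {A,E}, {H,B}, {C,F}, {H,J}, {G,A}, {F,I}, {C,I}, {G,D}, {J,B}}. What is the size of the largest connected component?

4

Starting from C we can reach C, F, I. That is one component of size 3.
Starting from B we can reach B, H, J. That is one component of size 3.
Starting from A we can reach A, D, E, G. That is one component of size 4.
The largest has 4 vertices.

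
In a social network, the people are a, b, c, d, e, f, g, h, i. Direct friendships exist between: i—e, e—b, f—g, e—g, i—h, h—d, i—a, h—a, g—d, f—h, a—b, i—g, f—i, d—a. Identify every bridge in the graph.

The edges on the cycle f-i-e-b-a-h-f are not bridges since each lies on that cycle.
Every edge lies on some cycle, so there are no bridges.

none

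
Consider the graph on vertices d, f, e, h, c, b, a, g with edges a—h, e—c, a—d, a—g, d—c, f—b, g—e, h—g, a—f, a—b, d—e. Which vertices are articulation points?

a

Removing a increases the component count from 1 to 2, so a is a cut vertex.
By contrast removing b leaves 1 component; it is not a cut vertex. No other vertex is a cut vertex either.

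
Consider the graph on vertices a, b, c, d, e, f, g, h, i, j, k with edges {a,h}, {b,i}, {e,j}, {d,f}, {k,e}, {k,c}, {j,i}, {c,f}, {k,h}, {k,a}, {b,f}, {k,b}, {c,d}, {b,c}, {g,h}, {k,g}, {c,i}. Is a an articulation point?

Deleting a leaves 1 component (was 1) (its neighbors h, k remain connected to each other), so a is not a cut vertex.

No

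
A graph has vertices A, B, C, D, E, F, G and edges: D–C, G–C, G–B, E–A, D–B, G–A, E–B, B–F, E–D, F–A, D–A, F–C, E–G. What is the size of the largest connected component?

Starting from A we can reach A, B, C, D, E, F, G. That is one component of size 7.
The largest has 7 vertices.

7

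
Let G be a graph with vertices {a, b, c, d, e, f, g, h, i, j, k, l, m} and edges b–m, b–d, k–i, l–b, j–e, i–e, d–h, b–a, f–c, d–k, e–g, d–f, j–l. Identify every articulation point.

Removing b increases the component count from 1 to 3, so b is a cut vertex.
Removing d increases the component count from 1 to 3, so d is a cut vertex.
Removing e increases the component count from 1 to 2, so e is a cut vertex.
Likewise f is a cut vertex.
By contrast removing l leaves 1 component; it is not a cut vertex. No other vertex is a cut vertex either.

b, d, e, f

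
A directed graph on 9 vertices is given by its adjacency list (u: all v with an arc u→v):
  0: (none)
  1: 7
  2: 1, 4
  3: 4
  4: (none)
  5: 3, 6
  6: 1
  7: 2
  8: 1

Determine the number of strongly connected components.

7

{1, 2, 7} are all mutually reachable — one SCC of size 3.
{3} is an SCC by itself.
{0} is an SCC by itself.
{4} is an SCC by itself.
{5} is an SCC by itself.
(and 2 more singleton SCCs)
That gives 7 strongly connected components.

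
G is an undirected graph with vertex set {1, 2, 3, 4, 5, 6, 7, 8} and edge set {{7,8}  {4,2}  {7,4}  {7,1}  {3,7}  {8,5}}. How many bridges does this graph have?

removing 4 - 7 disconnects 4 from 7; removing 1 - 7 disconnects 1 from 7; removing 8 - 7 disconnects 8 from 7; removing 2 - 4 disconnects 2 from 4 — these are bridges.
In total 6 edges are bridges.

6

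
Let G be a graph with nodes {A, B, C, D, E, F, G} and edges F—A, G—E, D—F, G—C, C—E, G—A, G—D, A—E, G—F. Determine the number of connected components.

B is isolated — a component by itself.
Starting from A we can reach A, C, D, E, F, G. That is one component of size 6.
Total: 2 components.

2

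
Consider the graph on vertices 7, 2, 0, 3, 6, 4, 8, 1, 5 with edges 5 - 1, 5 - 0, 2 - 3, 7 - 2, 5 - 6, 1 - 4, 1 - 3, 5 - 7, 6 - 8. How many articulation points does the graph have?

Removing 1 increases the component count from 1 to 2, so 1 is a cut vertex.
Removing 5 increases the component count from 1 to 3, so 5 is a cut vertex.
Removing 6 increases the component count from 1 to 2, so 6 is a cut vertex.
By contrast removing 8 leaves 1 component; it is not a cut vertex. No other vertex is a cut vertex either.

3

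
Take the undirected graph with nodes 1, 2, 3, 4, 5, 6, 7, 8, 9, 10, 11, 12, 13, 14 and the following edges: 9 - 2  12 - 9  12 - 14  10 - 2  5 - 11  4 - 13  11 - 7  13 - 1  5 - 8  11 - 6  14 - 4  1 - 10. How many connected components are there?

3 is isolated — a component by itself.
Starting from 5 we can reach 5, 6, 7, 8, 11. That is one component of size 5.
Starting from 1 we can reach 1, 2, 4, 9, 10, 12, 13, 14. That is one component of size 8.
Total: 3 components.

3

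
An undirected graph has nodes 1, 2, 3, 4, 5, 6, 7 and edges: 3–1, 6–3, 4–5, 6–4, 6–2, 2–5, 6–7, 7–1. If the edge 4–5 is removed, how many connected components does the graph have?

1

4 and 5 are still connected via 4-6-2-5, so the component count stays at 1.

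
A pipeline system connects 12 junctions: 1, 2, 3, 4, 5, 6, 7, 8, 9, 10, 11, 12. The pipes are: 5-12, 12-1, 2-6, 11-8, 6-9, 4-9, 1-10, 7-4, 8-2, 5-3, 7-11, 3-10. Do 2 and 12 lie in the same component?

No

The component containing 2 is {2, 4, 6, 7, 8, 9, 11}, and 12 is not in it.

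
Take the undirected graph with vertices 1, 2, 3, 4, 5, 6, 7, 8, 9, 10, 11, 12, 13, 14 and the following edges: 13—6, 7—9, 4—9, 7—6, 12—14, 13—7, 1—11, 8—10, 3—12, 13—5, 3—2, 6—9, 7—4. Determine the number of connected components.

4

Starting from 8 we can reach 8, 10. That is one component of size 2.
Starting from 1 we can reach 1, 11. That is one component of size 2.
Starting from 2 we can reach 2, 3, 12, 14. That is one component of size 4.
Starting from 4 we can reach 4, 5, 6, 7, 9, 13. That is one component of size 6.
Total: 4 components.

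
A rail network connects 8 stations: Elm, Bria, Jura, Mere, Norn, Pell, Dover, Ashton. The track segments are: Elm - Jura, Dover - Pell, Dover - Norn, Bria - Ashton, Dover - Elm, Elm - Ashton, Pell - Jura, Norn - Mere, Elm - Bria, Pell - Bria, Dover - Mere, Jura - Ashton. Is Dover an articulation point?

Deleting Dover raises the number of components from 1 to 2, so Dover is a cut vertex.

Yes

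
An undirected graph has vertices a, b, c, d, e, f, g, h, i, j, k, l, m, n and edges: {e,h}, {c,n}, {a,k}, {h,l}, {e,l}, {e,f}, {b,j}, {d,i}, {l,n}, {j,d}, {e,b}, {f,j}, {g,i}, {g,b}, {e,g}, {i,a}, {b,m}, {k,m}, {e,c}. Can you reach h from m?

Yes

From m we can reach a, b, c, d, e, f, g, h, i, j, k, l, m, n, which includes h.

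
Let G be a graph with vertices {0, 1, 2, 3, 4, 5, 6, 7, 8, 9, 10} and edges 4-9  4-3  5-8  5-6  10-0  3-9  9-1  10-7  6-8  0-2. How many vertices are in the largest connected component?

Starting from 5 we can reach 5, 6, 8. That is one component of size 3.
Starting from 1 we can reach 1, 3, 4, 9. That is one component of size 4.
Starting from 0 we can reach 0, 2, 7, 10. That is one component of size 4.
The largest has 4 vertices.

4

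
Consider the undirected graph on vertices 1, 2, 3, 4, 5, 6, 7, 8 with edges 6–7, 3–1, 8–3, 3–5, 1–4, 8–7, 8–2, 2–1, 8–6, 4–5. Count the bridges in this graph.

The edges on the cycle 8-6-7-8 are not bridges since each lies on that cycle.
Every edge lies on some cycle, so there are no bridges.

0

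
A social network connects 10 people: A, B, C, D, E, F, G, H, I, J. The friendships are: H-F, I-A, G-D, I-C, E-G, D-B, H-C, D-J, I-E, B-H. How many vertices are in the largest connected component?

Starting from A we can reach A, B, C, D, E, F, G, H, I, J. That is one component of size 10.
The largest has 10 vertices.

10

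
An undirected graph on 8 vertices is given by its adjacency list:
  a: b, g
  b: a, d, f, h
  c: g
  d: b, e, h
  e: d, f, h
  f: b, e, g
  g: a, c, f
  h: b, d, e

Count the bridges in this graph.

The edges on the cycle d-e-f-g-a-b-d are not bridges since each lies on that cycle.
But removing g-c disconnects g from c — this is a bridge.

1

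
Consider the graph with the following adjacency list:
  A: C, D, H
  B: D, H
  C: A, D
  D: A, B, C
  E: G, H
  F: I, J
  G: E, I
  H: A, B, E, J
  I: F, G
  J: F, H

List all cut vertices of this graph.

Removing H increases the component count from 1 to 2, so H is a cut vertex.
By contrast removing B leaves 1 component; it is not a cut vertex. No other vertex is a cut vertex either.

H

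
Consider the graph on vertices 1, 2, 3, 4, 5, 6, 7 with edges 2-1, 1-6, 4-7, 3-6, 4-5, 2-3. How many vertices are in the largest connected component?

Starting from 4 we can reach 4, 5, 7. That is one component of size 3.
Starting from 1 we can reach 1, 2, 3, 6. That is one component of size 4.
The largest has 4 vertices.

4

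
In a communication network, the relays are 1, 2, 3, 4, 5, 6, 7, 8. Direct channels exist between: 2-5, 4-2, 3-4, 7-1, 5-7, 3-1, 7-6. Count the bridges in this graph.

The edges on the cycle 3-4-2-5-7-1-3 are not bridges since each lies on that cycle.
But removing 7-6 disconnects 7 from 6 — this is a bridge.

1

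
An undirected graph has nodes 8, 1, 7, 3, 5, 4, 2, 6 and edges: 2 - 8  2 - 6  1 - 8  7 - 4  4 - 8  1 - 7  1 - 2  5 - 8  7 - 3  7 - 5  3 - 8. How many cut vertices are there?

Removing 2 increases the component count from 1 to 2, so 2 is a cut vertex.
By contrast removing 3 leaves 1 component; it is not a cut vertex. No other vertex is a cut vertex either.

1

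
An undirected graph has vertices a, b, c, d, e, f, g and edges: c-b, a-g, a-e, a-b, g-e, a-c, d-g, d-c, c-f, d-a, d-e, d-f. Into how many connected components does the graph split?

Starting from a we can reach a, b, c, d, e, f, g. That is one component of size 7.
Total: 1 component.

1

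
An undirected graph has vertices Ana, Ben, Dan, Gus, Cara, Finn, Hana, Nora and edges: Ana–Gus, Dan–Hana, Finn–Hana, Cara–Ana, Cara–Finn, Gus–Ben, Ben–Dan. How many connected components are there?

Nora is isolated — a component by itself.
Starting from Ana we can reach Ana, Ben, Dan, Gus, Cara, Finn, Hana. That is one component of size 7.
Total: 2 components.

2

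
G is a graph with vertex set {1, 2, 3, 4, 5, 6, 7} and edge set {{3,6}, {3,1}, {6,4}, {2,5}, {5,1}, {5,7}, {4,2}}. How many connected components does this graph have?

1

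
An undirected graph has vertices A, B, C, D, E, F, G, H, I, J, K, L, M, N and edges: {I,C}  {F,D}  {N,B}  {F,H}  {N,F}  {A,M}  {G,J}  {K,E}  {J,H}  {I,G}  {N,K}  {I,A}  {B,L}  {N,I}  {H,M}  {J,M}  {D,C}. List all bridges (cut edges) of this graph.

B-L, B-N, E-K, K-N

The edges on the cycle N-F-H-J-G-I-N are not bridges since each lies on that cycle.
But removing L-B disconnects L from B; removing K-E disconnects K from E; removing K-N disconnects K from N; removing B-N disconnects B from N — these are bridges.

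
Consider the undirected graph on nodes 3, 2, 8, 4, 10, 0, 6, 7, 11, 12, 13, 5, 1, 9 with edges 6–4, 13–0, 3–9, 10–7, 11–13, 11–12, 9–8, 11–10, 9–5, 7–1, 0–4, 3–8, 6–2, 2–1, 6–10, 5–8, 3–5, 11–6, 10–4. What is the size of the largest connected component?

Starting from 3 we can reach 3, 5, 8, 9. That is one component of size 4.
Starting from 0 we can reach 0, 1, 2, 4, 6, 7, 10, 11, 12, 13. That is one component of size 10.
The largest has 10 vertices.

10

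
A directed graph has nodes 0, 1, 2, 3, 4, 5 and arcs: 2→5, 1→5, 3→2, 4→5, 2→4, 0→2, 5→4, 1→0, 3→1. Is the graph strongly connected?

There is no directed path from 1 to 3, so the graph is not strongly connected.

No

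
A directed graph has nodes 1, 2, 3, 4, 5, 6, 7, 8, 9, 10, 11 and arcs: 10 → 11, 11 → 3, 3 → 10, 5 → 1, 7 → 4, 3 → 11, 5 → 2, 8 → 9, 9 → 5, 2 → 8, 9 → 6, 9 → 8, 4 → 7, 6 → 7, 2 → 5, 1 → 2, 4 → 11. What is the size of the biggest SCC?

5

{1, 2, 5, 8, 9} are all mutually reachable — one SCC of size 5.
{3, 10, 11} are all mutually reachable — one SCC of size 3.
{4, 7} are all mutually reachable — one SCC of size 2.
{6} is an SCC by itself.
The largest has 5 vertices.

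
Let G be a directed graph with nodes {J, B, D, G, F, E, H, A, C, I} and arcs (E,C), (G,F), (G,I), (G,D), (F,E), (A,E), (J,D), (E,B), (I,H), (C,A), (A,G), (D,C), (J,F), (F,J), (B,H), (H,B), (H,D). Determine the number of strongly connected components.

{A, B, C, D, E, F, G, H, I, J} are all mutually reachable — one SCC of size 10.
That gives 1 strongly connected component.

1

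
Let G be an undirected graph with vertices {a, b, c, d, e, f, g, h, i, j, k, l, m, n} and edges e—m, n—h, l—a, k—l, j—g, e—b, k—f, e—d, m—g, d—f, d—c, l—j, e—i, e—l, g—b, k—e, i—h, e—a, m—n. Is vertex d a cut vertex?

Yes

Deleting d raises the number of components from 1 to 2, so d is a cut vertex.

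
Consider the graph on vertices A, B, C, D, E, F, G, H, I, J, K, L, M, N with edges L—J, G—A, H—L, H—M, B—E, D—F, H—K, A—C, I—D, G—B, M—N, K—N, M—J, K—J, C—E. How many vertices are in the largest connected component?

Starting from D we can reach D, F, I. That is one component of size 3.
Starting from A we can reach A, B, C, E, G. That is one component of size 5.
Starting from H we can reach H, J, K, L, M, N. That is one component of size 6.
The largest has 6 vertices.

6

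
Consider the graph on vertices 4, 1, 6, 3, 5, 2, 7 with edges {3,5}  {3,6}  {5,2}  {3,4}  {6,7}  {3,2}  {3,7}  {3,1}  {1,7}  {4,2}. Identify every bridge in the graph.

none

The edges on the cycle 3-5-2-3 are not bridges since each lies on that cycle.
Every edge lies on some cycle, so there are no bridges.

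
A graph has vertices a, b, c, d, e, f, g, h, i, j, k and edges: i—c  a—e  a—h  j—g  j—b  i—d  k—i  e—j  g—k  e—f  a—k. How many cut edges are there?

The edges on the cycle a-e-j-g-k-a are not bridges since each lies on that cycle.
But removing b—j disconnects b from j; removing e—f disconnects e from f; removing k—i disconnects k from i; removing i—d disconnects i from d — these are bridges.
In total 6 edges are bridges.

6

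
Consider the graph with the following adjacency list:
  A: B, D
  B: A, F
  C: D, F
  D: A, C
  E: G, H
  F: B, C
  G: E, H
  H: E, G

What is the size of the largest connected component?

Starting from E we can reach E, G, H. That is one component of size 3.
Starting from A we can reach A, B, C, D, F. That is one component of size 5.
The largest has 5 vertices.

5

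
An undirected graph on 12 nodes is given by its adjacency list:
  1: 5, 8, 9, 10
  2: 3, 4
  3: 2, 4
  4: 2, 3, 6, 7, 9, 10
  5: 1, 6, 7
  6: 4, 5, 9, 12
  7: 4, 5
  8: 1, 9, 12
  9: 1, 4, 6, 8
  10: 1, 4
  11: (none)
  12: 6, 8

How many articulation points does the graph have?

Removing 4 increases the component count from 2 to 3, so 4 is a cut vertex.
By contrast removing 7 leaves 2 components; it is not a cut vertex. No other vertex is a cut vertex either.

1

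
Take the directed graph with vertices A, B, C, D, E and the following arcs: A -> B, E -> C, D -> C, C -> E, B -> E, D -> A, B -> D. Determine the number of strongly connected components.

2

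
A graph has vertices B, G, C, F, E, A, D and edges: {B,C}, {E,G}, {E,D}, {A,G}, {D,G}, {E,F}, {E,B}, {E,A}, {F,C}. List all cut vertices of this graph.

Removing E increases the component count from 1 to 2, so E is a cut vertex.
By contrast removing B leaves 1 component; it is not a cut vertex. No other vertex is a cut vertex either.

E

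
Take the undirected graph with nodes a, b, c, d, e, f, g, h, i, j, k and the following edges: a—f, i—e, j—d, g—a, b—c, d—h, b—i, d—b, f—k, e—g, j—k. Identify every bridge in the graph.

b-c, d-h

The edges on the cycle j-d-b-i-e-g-a-f-k-j are not bridges since each lies on that cycle.
But removing d—h disconnects d from h; removing b—c disconnects b from c — these are bridges.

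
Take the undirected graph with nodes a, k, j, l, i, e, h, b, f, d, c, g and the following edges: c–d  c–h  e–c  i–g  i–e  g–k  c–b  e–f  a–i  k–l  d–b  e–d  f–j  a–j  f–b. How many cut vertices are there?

4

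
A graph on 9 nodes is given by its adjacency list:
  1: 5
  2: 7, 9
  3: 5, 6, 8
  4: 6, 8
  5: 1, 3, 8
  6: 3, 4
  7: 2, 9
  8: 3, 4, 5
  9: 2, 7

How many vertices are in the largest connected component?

6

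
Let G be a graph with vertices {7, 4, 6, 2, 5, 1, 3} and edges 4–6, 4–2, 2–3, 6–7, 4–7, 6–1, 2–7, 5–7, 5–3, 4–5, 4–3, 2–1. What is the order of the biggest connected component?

7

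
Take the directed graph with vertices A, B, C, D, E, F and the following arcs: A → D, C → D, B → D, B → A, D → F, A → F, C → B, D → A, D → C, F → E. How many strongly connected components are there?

3

{A, B, C, D} are all mutually reachable — one SCC of size 4.
{E} is an SCC by itself.
{F} is an SCC by itself.
That gives 3 strongly connected components.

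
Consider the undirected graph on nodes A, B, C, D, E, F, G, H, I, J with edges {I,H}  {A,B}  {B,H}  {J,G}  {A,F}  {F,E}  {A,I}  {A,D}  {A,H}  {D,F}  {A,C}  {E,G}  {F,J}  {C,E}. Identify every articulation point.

Removing A increases the component count from 1 to 2, so A is a cut vertex.
By contrast removing E leaves 1 component; it is not a cut vertex. No other vertex is a cut vertex either.

A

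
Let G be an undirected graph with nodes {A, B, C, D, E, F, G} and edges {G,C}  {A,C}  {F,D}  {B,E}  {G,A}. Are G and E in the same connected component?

No

The component containing G is {A, C, G}, and E is not in it.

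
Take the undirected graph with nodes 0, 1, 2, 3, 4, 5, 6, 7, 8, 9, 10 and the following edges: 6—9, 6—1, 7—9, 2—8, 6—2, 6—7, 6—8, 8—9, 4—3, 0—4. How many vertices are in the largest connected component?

10 is isolated — a component by itself.
5 is isolated — a component by itself.
Starting from 0 we can reach 0, 3, 4. That is one component of size 3.
Starting from 1 we can reach 1, 2, 6, 7, 8, 9. That is one component of size 6.
The largest has 6 vertices.

6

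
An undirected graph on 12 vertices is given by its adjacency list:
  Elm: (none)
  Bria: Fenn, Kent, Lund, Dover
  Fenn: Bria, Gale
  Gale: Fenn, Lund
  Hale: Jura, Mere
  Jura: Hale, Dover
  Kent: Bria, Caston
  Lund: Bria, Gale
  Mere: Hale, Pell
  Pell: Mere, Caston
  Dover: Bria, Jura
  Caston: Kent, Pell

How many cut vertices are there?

1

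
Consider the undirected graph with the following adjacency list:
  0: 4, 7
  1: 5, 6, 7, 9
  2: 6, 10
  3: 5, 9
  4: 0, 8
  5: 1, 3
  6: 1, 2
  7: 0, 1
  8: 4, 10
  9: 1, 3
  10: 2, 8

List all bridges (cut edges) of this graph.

The edges on the cycle 1-5-3-9-1 are not bridges since each lies on that cycle.
Every edge lies on some cycle, so there are no bridges.

none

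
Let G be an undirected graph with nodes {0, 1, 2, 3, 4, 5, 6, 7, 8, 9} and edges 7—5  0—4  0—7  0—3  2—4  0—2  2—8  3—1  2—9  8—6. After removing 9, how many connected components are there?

With 9 gone, the remaining components are: {0, 1, 2, 3, 4, 5, 6, 7, 8}.
That is 1 component.

1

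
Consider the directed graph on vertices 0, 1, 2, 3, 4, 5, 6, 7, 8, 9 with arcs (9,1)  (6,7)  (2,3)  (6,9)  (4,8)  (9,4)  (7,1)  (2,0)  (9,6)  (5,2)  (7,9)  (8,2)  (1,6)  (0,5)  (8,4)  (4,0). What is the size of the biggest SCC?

4

{1, 6, 7, 9} are all mutually reachable — one SCC of size 4.
{0, 2, 5} are all mutually reachable — one SCC of size 3.
{4, 8} are all mutually reachable — one SCC of size 2.
{3} is an SCC by itself.
The largest has 4 vertices.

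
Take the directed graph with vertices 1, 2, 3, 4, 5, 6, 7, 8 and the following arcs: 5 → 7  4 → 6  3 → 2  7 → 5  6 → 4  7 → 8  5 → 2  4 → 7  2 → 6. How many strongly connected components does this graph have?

4

{2, 4, 5, 6, 7} are all mutually reachable — one SCC of size 5.
{1} is an SCC by itself.
{3} is an SCC by itself.
{8} is an SCC by itself.
That gives 4 strongly connected components.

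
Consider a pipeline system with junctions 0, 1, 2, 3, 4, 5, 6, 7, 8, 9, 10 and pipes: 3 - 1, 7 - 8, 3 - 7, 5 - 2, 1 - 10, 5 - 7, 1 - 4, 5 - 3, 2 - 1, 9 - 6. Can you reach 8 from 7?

From 7 we can reach 1, 2, 3, 4, 5, 7, 8, 10, which includes 8.

Yes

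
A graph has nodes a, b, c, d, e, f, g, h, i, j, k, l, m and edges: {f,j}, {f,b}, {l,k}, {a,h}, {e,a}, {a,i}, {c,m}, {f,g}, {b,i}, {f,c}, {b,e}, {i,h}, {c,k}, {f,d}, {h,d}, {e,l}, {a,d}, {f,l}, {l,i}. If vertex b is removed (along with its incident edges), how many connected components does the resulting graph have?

With b gone, the remaining components are: {a, c, d, e, f, g, h, i, j, k, l, m}.
That is 1 component.

1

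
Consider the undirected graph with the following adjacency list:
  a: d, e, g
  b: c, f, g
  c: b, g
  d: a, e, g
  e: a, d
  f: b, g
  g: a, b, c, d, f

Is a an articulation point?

Deleting a leaves 1 component (was 1) (its neighbors d, e, g remain connected to each other), so a is not a cut vertex.

No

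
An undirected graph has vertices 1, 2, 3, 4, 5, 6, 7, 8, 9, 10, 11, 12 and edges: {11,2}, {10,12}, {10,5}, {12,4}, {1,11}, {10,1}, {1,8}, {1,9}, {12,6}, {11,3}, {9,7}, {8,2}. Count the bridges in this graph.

8

The edges on the cycle 1-8-2-11-1 are not bridges since each lies on that cycle.
But removing 4—12 disconnects 4 from 12; removing 3—11 disconnects 3 from 11; removing 6—12 disconnects 6 from 12; removing 9—7 disconnects 9 from 7 — these are bridges.
In total 8 edges are bridges.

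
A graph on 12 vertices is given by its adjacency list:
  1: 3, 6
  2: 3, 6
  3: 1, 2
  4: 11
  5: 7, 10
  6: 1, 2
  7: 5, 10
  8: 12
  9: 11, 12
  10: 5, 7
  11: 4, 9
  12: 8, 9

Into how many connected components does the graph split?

3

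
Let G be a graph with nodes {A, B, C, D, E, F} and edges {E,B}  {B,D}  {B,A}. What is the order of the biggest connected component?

4

F is isolated — a component by itself.
C is isolated — a component by itself.
Starting from A we can reach A, B, D, E. That is one component of size 4.
The largest has 4 vertices.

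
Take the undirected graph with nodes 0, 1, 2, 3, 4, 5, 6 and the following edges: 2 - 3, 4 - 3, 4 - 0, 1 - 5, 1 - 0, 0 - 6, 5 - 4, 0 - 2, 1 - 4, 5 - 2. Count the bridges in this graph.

The edges on the cycle 5-4-0-2-5 are not bridges since each lies on that cycle.
But removing 0 - 6 disconnects 0 from 6 — this is a bridge.

1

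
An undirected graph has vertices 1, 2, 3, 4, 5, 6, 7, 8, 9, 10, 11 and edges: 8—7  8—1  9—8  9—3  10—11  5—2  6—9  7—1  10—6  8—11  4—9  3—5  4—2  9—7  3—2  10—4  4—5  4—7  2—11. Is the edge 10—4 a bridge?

No

After removing 10—4, the path 10-6-9-4 still connects them, so the edge is not a bridge.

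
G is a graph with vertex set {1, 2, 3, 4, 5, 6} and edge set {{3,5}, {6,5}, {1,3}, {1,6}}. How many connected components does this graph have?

4 is isolated — a component by itself.
2 is isolated — a component by itself.
Starting from 1 we can reach 1, 3, 5, 6. That is one component of size 4.
Total: 3 components.

3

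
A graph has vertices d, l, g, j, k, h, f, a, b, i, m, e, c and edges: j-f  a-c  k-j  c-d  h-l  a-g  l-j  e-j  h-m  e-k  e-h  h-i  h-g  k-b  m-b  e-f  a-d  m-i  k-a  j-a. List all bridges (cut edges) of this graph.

none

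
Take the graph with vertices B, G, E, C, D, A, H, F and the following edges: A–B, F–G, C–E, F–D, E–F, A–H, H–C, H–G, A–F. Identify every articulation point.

Removing A increases the component count from 1 to 2, so A is a cut vertex.
Removing F increases the component count from 1 to 2, so F is a cut vertex.
By contrast removing D leaves 1 component; it is not a cut vertex. No other vertex is a cut vertex either.

A, F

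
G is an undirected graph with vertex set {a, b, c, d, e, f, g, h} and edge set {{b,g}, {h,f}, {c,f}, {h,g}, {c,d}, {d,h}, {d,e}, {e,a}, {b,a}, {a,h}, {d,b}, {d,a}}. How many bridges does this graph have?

0

The edges on the cycle d-b-g-h-a-d are not bridges since each lies on that cycle.
Every edge lies on some cycle, so there are no bridges.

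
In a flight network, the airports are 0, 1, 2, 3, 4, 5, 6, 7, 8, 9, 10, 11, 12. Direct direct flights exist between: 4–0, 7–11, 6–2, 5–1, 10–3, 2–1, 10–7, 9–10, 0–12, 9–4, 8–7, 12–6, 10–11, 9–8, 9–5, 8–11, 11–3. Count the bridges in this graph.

The edges on the cycle 8-7-11-8 are not bridges since each lies on that cycle.
Every edge lies on some cycle, so there are no bridges.

0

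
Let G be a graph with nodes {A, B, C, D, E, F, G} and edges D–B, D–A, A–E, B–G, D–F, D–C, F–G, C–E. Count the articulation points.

Removing D increases the component count from 1 to 2, so D is a cut vertex.
By contrast removing A leaves 1 component; it is not a cut vertex. No other vertex is a cut vertex either.

1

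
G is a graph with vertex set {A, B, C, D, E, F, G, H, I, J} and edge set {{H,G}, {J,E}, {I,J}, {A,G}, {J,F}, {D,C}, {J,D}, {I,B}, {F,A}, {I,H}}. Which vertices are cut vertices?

Removing D increases the component count from 1 to 2, so D is a cut vertex.
Removing I increases the component count from 1 to 2, so I is a cut vertex.
Removing J increases the component count from 1 to 3, so J is a cut vertex.
By contrast removing A leaves 1 component; it is not a cut vertex. No other vertex is a cut vertex either.

D, I, J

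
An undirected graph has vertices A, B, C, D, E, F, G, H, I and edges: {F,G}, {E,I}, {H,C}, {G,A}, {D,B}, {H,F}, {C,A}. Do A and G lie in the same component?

Yes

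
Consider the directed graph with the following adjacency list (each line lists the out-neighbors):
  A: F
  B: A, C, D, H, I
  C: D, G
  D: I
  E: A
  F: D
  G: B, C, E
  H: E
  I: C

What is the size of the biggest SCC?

9

{A, B, C, D, E, F, G, H, I} are all mutually reachable — one SCC of size 9.
The largest has 9 vertices.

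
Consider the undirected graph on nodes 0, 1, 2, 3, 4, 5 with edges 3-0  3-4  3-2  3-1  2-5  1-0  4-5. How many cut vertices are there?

1

Removing 3 increases the component count from 1 to 2, so 3 is a cut vertex.
By contrast removing 4 leaves 1 component; it is not a cut vertex. No other vertex is a cut vertex either.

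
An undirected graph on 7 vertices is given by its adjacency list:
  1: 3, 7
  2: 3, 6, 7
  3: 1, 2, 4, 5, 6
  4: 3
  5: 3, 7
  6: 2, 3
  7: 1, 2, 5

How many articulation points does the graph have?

1

Removing 3 increases the component count from 1 to 2, so 3 is a cut vertex.
By contrast removing 6 leaves 1 component; it is not a cut vertex. No other vertex is a cut vertex either.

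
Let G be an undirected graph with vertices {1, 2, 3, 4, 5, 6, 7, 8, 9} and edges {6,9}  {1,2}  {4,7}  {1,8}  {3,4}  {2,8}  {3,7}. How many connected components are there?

5 is isolated — a component by itself.
Starting from 6 we can reach 6, 9. That is one component of size 2.
Starting from 1 we can reach 1, 2, 8. That is one component of size 3.
Starting from 3 we can reach 3, 4, 7. That is one component of size 3.
Total: 4 components.

4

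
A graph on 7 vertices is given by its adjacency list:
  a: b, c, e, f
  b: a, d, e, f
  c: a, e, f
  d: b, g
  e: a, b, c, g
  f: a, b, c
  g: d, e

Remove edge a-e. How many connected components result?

a and e are still connected via a-c-e, so the component count stays at 1.

1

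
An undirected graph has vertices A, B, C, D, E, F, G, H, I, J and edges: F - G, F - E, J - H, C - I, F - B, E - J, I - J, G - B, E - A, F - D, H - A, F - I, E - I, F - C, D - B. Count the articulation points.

1

Removing F increases the component count from 1 to 2, so F is a cut vertex.
By contrast removing J leaves 1 component; it is not a cut vertex. No other vertex is a cut vertex either.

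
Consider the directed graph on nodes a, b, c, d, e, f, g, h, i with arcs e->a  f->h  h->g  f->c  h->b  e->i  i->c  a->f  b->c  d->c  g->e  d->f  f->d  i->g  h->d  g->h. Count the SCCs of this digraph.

{a, d, e, f, g, h, i} are all mutually reachable — one SCC of size 7.
{c} is an SCC by itself.
{b} is an SCC by itself.
That gives 3 strongly connected components.

3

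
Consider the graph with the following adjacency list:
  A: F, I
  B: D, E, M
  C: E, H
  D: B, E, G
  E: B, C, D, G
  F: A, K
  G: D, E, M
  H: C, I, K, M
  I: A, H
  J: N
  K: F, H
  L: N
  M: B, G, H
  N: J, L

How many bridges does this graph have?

2

The edges on the cycle E-B-D-E are not bridges since each lies on that cycle.
But removing N-J disconnects N from J; removing L-N disconnects L from N — these are bridges.
That makes 2 bridges.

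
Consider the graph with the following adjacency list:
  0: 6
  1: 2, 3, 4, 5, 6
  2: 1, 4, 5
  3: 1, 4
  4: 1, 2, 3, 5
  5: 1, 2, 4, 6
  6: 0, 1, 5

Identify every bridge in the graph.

The edges on the cycle 5-2-1-4-5 are not bridges since each lies on that cycle.
But removing 0-6 disconnects 0 from 6 — this is a bridge.

0-6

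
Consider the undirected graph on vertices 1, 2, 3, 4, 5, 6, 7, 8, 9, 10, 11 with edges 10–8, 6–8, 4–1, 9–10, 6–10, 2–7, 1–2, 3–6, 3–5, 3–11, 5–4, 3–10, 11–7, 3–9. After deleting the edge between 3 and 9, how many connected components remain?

1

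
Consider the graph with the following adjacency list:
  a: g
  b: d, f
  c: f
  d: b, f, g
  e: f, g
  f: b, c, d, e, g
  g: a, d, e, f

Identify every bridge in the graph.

The edges on the cycle g-f-d-g are not bridges since each lies on that cycle.
But removing f-c disconnects f from c; removing g-a disconnects g from a — these are bridges.

a-g, c-f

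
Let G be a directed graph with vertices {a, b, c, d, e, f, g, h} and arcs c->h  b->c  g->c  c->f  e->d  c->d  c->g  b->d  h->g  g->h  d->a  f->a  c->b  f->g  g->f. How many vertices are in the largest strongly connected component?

5

{b, c, f, g, h} are all mutually reachable — one SCC of size 5.
{d} is an SCC by itself.
{a} is an SCC by itself.
{e} is an SCC by itself.
The largest has 5 vertices.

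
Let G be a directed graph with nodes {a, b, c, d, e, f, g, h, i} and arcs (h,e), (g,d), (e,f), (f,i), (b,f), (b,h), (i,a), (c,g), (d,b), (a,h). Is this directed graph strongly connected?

There is no directed path from b to c, so the graph is not strongly connected.

No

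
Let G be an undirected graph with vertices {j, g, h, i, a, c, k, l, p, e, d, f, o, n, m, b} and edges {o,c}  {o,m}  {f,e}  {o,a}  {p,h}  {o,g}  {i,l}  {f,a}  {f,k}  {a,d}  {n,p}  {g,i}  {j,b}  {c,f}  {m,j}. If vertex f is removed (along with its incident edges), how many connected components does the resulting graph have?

With f gone, the remaining components are: {e}; {k}; {h, n, p}; {a, b, c, d, g, i, j, l, m, o}.
That is 4 components.

4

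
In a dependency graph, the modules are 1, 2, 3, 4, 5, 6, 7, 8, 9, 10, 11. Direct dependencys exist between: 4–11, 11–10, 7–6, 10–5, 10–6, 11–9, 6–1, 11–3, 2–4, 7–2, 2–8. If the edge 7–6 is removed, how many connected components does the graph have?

7 and 6 are still connected via 7-2-4-11-10-6, so the component count stays at 1.

1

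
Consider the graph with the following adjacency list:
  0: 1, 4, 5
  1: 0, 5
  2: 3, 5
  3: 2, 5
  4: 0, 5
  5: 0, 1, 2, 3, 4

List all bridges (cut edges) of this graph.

The edges on the cycle 5-2-3-5 are not bridges since each lies on that cycle.
Every edge lies on some cycle, so there are no bridges.

none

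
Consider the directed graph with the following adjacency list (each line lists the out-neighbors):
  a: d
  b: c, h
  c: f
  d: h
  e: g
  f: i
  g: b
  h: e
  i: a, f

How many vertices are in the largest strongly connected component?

9

{a, b, c, d, e, f, g, h, i} are all mutually reachable — one SCC of size 9.
The largest has 9 vertices.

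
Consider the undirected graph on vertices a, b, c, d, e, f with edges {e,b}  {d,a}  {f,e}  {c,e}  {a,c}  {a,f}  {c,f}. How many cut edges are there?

2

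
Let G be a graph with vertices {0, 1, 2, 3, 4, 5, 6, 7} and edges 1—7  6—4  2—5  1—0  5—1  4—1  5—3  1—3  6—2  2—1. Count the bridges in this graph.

The edges on the cycle 6-4-1-2-6 are not bridges since each lies on that cycle.
But removing 0—1 disconnects 0 from 1; removing 7—1 disconnects 7 from 1 — these are bridges.
That makes 2 bridges.

2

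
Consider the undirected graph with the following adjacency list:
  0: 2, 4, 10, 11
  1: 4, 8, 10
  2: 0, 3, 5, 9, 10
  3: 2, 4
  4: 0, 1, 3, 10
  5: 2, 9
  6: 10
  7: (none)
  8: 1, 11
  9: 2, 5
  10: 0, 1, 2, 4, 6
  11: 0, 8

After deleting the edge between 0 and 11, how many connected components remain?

0 and 11 are still connected via 0-10-1-8-11, so the component count stays at 2.

2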